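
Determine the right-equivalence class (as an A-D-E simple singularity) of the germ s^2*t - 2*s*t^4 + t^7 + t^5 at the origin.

D_6

The Hessian of f at 0 has rank 0. Corank 2; j^3 = s^2*t has shape L^2 M (L != M), so D-series; mu = 6 gives D_6.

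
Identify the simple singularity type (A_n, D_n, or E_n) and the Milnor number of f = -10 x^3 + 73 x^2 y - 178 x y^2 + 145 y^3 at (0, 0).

The Hessian of f at 0 has rank 0. Corank 2; j^3 = -(2*x - 5*y)*(5*x^2 - 24*x*y + 29*y^2) splits into three distinct lines over C (the quadratic factor has nonzero discriminant), so D_4.

Type D_{4}, Milnor number mu = 4.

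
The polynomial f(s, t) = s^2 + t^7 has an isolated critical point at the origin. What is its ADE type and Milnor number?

Type A_{6}, Milnor number mu = 6.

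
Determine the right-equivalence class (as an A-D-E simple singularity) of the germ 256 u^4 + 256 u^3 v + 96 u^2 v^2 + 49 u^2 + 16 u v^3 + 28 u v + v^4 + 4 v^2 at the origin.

A_3

The Hessian of f at 0 has rank 1. Corank 1: A-series; mu = 3 gives A_3.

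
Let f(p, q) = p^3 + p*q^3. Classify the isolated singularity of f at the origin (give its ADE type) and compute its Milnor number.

The Hessian of f at 0 has rank 0. Corank 2; j^3 = p^3 is a perfect cube, so E-series; the 4-jet and mu = 7 give E_7.

Type E_{7}, Milnor number mu = 7.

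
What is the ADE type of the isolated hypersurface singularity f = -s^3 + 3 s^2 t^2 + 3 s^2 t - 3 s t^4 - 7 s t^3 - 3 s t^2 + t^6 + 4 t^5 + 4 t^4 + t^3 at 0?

E_{7}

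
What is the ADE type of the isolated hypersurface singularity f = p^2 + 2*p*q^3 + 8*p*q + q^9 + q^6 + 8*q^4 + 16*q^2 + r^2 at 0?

The Hessian of f at 0 is [[2, 8, 0], [8, 32, 0], [0, 0, 2]] with rank 2, so corank 1. A Groebner basis of the Jacobian ideal J(f) in C{p,q,r} is {p^2*q^2 - 8*p^2 - 48*p*q - 64*q^2, p^3 + 12*p^2*q + 48*p*q^2 - 64*p - 256*q, p + q^3 + 4*q, r}; counting standard monomials gives mu = 8. Corank 1: A-series; mu = 8 gives A_8.

A_8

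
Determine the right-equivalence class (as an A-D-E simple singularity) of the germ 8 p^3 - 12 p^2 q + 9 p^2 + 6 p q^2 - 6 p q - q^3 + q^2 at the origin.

The Hessian of f at 0 has rank 1. Corank 1: A-series; mu = 2 gives A_2.

A2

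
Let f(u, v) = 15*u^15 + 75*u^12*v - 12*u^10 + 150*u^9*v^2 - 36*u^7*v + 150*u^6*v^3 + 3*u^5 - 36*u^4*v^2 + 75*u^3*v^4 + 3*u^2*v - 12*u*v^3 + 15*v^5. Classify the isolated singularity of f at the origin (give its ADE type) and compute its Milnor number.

The Hessian of f at 0 has rank 0. Corank 2; j^3 = 3*u^2*v has shape L^2 M (L != M), so D-series; mu = 6 gives D_6.

Type D_{6}, Milnor number mu = 6.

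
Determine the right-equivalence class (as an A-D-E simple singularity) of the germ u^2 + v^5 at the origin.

The Hessian of f at 0 has rank 1. Corank 1: A-series; mu = 4 gives A_4.

A4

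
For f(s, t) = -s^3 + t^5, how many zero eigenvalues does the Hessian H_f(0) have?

2

Hessian at 0 has rank 0.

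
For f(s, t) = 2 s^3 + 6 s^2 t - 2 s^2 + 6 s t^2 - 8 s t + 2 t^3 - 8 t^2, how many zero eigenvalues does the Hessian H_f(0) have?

Hessian at 0 has rank 1.

1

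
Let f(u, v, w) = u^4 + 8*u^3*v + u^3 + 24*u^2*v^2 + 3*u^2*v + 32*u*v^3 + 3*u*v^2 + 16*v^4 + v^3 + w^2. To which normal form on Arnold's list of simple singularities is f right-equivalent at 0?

The Hessian of f at 0 has rank 1. Corank 2; j^3 = (u + v)^3 is a perfect cube, so E-series; the 4-jet and mu = 6 give E_6.

E6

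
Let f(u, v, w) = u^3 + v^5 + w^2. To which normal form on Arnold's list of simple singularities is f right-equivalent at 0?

E_8

The Hessian of f at 0 has rank 1. Corank 2; j^3 = u^3 is a perfect cube, so E-series; the 5-jet and mu = 8 give E_8.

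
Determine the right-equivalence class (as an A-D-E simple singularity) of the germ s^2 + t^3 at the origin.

A_{2}

The Hessian of f at 0 is [[2, 0], [0, 0]] with rank 1, so corank 1. A Groebner basis of the Jacobian ideal J(f) in C{s,t} is {t^2, s}; counting standard monomials gives mu = 2. Corank 1: A-series; mu = 2 gives A_2.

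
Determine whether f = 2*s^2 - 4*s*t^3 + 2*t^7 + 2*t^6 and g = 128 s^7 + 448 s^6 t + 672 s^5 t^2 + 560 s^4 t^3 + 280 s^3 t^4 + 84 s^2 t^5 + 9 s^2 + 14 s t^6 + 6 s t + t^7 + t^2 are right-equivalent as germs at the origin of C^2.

The Hessian of f at 0 is [[4, 0], [0, 0]] with rank 1, so corank 1. A Groebner basis of the Jacobian ideal J(f) in C{s,t} is {-s + t^3, s^2}; counting standard monomials gives mu = 6. Corank 1: A-series; mu = 6 gives A_6. The Hessian of g at 0 is [[18, 6], [6, 2]] with rank 1, so corank 1. A Groebner basis of the Jacobian ideal J(g) in C{s,t} is {t^6, s + t/3}; counting standard monomials gives mu = 6. Corank 1: A-series; mu = 6 gives A_6. Both have type A_6, hence right-equivalent.

Yes.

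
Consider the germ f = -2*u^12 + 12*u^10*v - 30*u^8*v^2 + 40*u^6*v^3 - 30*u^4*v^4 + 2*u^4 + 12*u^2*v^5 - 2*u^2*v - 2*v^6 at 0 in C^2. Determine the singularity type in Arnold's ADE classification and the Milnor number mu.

Type D_7, Milnor number mu = 7.

The Hessian of f at 0 has rank 0. Corank 2; j^3 = -2*u^2*v has shape L^2 M (L != M), so D-series; mu = 7 gives D_7.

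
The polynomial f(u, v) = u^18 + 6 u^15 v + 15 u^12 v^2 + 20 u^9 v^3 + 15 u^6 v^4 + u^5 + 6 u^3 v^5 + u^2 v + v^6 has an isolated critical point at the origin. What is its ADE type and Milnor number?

Type D7, Milnor number mu = 7.

The Hessian of f at 0 has rank 0. Corank 2; j^3 = u^2*v has shape L^2 M (L != M), so D-series; mu = 7 gives D_7.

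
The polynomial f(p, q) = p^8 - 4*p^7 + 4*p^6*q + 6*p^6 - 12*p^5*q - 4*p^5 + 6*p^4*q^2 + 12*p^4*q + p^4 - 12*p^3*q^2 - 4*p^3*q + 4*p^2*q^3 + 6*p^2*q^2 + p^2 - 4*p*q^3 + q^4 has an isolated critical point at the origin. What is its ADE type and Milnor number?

The Hessian of f at 0 has rank 1. Corank 1: A-series; mu = 3 gives A_3.

Type A3, Milnor number mu = 3.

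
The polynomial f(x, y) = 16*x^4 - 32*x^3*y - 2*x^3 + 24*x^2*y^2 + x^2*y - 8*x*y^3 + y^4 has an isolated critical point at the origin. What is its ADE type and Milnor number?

The Hessian of f at 0 has rank 0. Corank 2; j^3 = -x^2*(2*x - y) has shape L^2 M (L != M), so D-series; mu = 5 gives D_5.

Type D5, Milnor number mu = 5.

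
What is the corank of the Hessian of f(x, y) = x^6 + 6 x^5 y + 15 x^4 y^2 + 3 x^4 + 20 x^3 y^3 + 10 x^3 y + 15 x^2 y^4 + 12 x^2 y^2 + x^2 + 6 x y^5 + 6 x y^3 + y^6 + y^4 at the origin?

1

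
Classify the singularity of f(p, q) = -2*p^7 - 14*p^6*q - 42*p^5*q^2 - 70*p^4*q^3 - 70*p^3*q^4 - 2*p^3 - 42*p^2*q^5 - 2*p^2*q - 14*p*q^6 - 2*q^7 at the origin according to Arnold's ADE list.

D_{8}

The Hessian of f at 0 is [[0, 0], [0, 0]] with rank 0, so corank 2. A Groebner basis of the Jacobian ideal J(f) in C{p,q} is {-p*q/7 + q^6, p*q^2, p^2 + p*q}; counting standard monomials gives mu = 8. Corank 2; j^3 = -2*p^2*(p + q) has shape L^2 M (L != M), so D-series; mu = 8 gives D_8.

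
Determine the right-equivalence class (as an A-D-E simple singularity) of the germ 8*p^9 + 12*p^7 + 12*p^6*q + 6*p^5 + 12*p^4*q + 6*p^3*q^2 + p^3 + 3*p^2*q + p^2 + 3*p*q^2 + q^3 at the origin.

A2

The Hessian of f at 0 has rank 1. Corank 1: A-series; mu = 2 gives A_2.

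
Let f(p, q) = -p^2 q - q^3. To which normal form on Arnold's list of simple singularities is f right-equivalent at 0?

The Hessian of f at 0 has rank 0. Corank 2; j^3 = -q*(p^2 + q^2) splits into three distinct lines over C (the quadratic factor has nonzero discriminant), so D_4.

D4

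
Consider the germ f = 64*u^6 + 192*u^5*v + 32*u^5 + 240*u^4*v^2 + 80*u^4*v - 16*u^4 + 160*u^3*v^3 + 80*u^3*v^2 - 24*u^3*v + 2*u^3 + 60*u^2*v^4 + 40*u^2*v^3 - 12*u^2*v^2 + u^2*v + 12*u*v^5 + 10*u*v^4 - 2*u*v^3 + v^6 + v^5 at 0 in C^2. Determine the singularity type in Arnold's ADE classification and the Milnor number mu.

The Hessian of f at 0 is [[0, 0], [0, 0]] with rank 0, so corank 2. A Groebner basis of the Jacobian ideal J(f) in C{u,v} is {-4*u^2/3 + u*v/12 + v^4 - v^3/12, u^3, u^2*v + u^2/6 - u*v/24 + v^3/24, -2*u^2/3 + u*v^2 - u*v/12 + v^3/12}; counting standard monomials gives mu = 7. Corank 2; j^3 = u^2*(2*u + v) has shape L^2 M (L != M), so D-series; mu = 7 gives D_7.

Type D_{7}, Milnor number mu = 7.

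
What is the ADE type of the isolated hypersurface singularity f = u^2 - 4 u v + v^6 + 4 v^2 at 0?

A5

The Hessian of f at 0 has rank 1. Corank 1: A-series; mu = 5 gives A_5.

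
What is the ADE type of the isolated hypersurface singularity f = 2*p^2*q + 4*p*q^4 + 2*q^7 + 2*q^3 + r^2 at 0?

D4

The Hessian of f at 0 is [[0, 0, 0], [0, 0, 0], [0, 0, 2]] with rank 1, so corank 2. A Groebner basis of the Jacobian ideal J(f) in C{p,q,r} is {q^3, p^2 + 3*q^2, p*q, r}; counting standard monomials gives mu = 4. Corank 2; j^3 = 2*q*(p^2 + q^2) splits into three distinct lines over C (the quadratic factor has nonzero discriminant), so D_4.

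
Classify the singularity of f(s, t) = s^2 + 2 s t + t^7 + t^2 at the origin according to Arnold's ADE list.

A_{6}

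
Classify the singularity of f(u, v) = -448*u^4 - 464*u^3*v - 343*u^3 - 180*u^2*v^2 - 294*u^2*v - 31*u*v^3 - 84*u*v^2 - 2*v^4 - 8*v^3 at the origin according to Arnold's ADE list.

E_{7}

The Hessian of f at 0 is [[0, 0], [0, 0]] with rank 0, so corank 2. A Groebner basis of the Jacobian ideal J(f) in C{u,v} is {17294403*u^2/16 + 2470629*u*v/4 + v^4 - 343*v^3/16 + 352947*v^2/4, u^3 + 2205*u^2/8 + 315*u*v/2 + v^3/56 + 45*v^2/2, u^2*v - 10633*u^2/16 - 1519*u*v/4 - 23*v^3/336 - 217*v^2/4, 2401*u^2/2 + u*v^2 + 686*u*v + 11*v^3/42 + 98*v^2}; counting standard monomials gives mu = 7. Corank 2; j^3 = -(7*u + 2*v)^3 is a perfect cube, so E-series; the 4-jet and mu = 7 give E_7.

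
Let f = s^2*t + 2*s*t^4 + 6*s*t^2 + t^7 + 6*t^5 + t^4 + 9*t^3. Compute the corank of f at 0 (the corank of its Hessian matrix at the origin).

2

Hessian at 0 has rank 0.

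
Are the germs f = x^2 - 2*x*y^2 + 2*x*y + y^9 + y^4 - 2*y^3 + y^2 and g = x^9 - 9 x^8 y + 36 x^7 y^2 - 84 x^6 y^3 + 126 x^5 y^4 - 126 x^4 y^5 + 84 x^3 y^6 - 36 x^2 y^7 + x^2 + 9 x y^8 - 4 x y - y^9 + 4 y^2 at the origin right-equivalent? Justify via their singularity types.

Yes.

The Hessian of f at 0 is [[2, 2], [2, 2]] with rank 1, so corank 1. A Groebner basis of the Jacobian ideal J(f) in C{x,y} is {x^4 + 4*x^3*y + 6*x^3 + 10*x^2*y + 5*x^2 + 6*x*y + x + y, -x + y^2 - y}; counting standard monomials gives mu = 8. Corank 1: A-series; mu = 8 gives A_8. The Hessian of g at 0 is [[2, -4], [-4, 8]] with rank 1, so corank 1. A Groebner basis of the Jacobian ideal J(g) in C{x,y} is {y^8, x - 2*y}; counting standard monomials gives mu = 8. Corank 1: A-series; mu = 8 gives A_8. Both have type A_8, hence right-equivalent.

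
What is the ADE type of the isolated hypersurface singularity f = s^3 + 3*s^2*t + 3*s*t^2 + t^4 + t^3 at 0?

E6

The Hessian of f at 0 has rank 0. Corank 2; j^3 = (s + t)^3 is a perfect cube, so E-series; the 4-jet and mu = 6 give E_6.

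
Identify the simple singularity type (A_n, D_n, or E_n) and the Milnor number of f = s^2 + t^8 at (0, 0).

Type A_{7}, Milnor number mu = 7.

The Hessian of f at 0 has rank 1. Corank 1: A-series; mu = 7 gives A_7.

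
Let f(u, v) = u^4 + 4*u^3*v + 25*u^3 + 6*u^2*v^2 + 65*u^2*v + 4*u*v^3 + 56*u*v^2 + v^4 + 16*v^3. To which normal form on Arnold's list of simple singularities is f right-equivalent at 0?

The Hessian of f at 0 has rank 0. Corank 2; j^3 = (u + v)*(5*u + 4*v)^2 has shape L^2 M (L != M), so D-series; mu = 5 gives D_5.

D_{5}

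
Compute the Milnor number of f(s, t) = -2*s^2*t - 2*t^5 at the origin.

6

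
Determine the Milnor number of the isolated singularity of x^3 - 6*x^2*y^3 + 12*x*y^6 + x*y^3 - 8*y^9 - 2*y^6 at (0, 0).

7

The Hessian of f at 0 has rank 0. Corank 2; j^3 = x^3 is a perfect cube, so E-series; the 4-jet and mu = 7 give E_7.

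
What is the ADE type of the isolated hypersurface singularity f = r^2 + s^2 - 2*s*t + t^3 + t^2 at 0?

The Hessian of f at 0 has rank 2. Corank 1: A-series; mu = 2 gives A_2.

A_2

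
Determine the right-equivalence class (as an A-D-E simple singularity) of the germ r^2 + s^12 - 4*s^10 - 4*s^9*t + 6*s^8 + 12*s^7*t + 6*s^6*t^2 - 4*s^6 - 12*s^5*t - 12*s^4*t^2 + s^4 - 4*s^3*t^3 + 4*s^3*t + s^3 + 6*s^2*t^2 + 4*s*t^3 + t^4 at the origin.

E6

The Hessian of f at 0 has rank 1. Corank 2; j^3 = s^3 is a perfect cube, so E-series; the 4-jet and mu = 6 give E_6.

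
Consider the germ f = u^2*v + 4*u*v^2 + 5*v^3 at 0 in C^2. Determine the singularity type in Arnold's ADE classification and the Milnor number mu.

The Hessian of f at 0 has rank 0. Corank 2; j^3 = v*(u^2 + 4*u*v + 5*v^2) splits into three distinct lines over C (the quadratic factor has nonzero discriminant), so D_4.

Type D4, Milnor number mu = 4.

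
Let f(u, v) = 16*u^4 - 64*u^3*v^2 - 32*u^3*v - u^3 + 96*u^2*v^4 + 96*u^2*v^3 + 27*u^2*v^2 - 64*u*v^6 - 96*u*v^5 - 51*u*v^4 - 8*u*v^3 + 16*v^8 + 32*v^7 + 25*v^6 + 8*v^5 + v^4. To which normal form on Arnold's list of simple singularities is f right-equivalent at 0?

E_6

The Hessian of f at 0 has rank 0. Corank 2; j^3 = -u^3 is a perfect cube, so E-series; the 4-jet and mu = 6 give E_6.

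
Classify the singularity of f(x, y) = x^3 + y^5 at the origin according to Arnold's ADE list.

E8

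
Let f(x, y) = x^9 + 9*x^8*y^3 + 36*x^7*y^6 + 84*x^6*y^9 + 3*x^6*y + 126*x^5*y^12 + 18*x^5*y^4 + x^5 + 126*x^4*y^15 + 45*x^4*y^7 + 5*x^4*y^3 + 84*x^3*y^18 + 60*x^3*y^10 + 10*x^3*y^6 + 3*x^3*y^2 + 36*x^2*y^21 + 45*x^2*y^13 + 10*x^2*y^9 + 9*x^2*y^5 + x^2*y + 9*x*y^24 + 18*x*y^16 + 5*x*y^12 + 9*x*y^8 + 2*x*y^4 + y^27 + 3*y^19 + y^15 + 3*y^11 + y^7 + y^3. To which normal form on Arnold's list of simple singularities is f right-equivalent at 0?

D_4

The Hessian of f at 0 is [[0, 0], [0, 0]] with rank 0, so corank 2. A Groebner basis of the Jacobian ideal J(f) in C{x,y} is {y^3, x^2 + 3*y^2, x*y}; counting standard monomials gives mu = 4. Corank 2; j^3 = y*(x^2 + y^2) splits into three distinct lines over C (the quadratic factor has nonzero discriminant), so D_4.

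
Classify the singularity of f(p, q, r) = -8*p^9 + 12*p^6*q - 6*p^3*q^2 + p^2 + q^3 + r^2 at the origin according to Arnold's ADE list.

The Hessian of f at 0 has rank 2. Corank 1: A-series; mu = 2 gives A_2.

A_{2}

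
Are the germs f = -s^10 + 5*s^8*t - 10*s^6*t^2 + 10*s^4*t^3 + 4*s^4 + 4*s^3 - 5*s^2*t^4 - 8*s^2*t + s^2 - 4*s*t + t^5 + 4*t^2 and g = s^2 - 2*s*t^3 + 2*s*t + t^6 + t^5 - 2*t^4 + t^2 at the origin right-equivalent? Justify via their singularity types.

Yes.

The Hessian of f at 0 has rank 1. Corank 1: A-series; mu = 4 gives A_4. The Hessian of g at 0 has rank 1. Corank 1: A-series; mu = 4 gives A_4. Both have type A_4, hence right-equivalent.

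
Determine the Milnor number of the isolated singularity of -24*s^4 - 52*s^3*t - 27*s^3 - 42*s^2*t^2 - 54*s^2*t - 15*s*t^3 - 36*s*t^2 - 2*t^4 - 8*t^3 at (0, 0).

7

The Hessian of f at 0 has rank 0. Corank 2; j^3 = -(3*s + 2*t)^3 is a perfect cube, so E-series; the 4-jet and mu = 7 give E_7.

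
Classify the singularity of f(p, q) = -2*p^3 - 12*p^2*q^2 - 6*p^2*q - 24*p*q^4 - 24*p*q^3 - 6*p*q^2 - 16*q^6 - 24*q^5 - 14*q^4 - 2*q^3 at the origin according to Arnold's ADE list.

The Hessian of f at 0 has rank 0. Corank 2; j^3 = -2*(p + q)^3 is a perfect cube, so E-series; the 4-jet and mu = 6 give E_6.

E_{6}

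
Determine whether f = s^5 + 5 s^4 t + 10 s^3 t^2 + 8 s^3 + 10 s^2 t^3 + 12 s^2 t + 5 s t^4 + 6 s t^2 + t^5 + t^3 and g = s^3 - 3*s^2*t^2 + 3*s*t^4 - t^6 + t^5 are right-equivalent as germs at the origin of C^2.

Yes.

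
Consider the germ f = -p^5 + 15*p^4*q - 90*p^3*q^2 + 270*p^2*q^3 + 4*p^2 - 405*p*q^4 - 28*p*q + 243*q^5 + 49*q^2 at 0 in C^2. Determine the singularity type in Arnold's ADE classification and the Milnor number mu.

The Hessian of f at 0 has rank 1. Corank 1: A-series; mu = 4 gives A_4.

Type A_4, Milnor number mu = 4.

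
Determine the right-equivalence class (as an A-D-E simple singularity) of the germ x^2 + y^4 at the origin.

A_{3}

The Hessian of f at 0 is [[2, 0], [0, 0]] with rank 1, so corank 1. A Groebner basis of the Jacobian ideal J(f) in C{x,y} is {y^3, x}; counting standard monomials gives mu = 3. Corank 1: A-series; mu = 3 gives A_3.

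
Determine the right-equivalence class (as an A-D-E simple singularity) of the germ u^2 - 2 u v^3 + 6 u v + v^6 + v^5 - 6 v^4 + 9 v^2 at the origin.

A_{4}

The Hessian of f at 0 is [[2, 6], [6, 18]] with rank 1, so corank 1. A Groebner basis of the Jacobian ideal J(f) in C{u,v} is {-u + v^3 - 3*v, u^2 - 9*v^2, u*v + 3*v^2}; counting standard monomials gives mu = 4. Corank 1: A-series; mu = 4 gives A_4.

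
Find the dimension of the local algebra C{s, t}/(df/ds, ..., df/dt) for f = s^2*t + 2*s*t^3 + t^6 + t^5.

7

The Hessian of f at 0 is [[0, 0], [0, 0]] with rank 0, so corank 2. A Groebner basis of the Jacobian ideal J(f) in C{s,t} is {s^3, s^2*t + s^2/6 + s*t^2/6, s*t + t^3}; counting standard monomials gives mu = 7. Corank 2; j^3 = s^2*t has shape L^2 M (L != M), so D-series; mu = 7 gives D_7.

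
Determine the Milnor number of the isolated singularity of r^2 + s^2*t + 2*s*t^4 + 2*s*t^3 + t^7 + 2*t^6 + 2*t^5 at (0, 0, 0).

The Hessian of f at 0 is [[0, 0, 0], [0, 0, 0], [0, 0, 2]] with rank 1, so corank 2. A Groebner basis of the Jacobian ideal J(f) in C{s,t,r} is {s^3, s^2*t, -s^2/4 + s*t^2, -s^2/4 + s*t + t^3, r}; counting standard monomials gives mu = 6. Corank 2; j^3 = s^2*t has shape L^2 M (L != M), so D-series; mu = 6 gives D_6.

6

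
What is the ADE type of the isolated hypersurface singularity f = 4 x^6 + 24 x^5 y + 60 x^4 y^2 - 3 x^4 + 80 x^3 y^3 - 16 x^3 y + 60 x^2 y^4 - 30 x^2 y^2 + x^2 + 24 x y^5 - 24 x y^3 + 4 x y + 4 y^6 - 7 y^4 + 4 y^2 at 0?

A3

The Hessian of f at 0 is [[2, 4], [4, 8]] with rank 1, so corank 1. A Groebner basis of the Jacobian ideal J(f) in C{x,y} is {y^3, x + 2*y}; counting standard monomials gives mu = 3. Corank 1: A-series; mu = 3 gives A_3.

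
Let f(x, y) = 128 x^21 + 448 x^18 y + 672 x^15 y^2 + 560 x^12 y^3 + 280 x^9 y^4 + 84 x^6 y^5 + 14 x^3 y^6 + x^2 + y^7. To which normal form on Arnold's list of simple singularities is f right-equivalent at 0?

A_{6}

The Hessian of f at 0 has rank 1. Corank 1: A-series; mu = 6 gives A_6.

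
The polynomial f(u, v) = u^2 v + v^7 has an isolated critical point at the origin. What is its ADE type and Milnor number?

Type D8, Milnor number mu = 8.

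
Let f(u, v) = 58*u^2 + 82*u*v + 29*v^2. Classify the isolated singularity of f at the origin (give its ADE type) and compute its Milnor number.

Type A1, Milnor number mu = 1.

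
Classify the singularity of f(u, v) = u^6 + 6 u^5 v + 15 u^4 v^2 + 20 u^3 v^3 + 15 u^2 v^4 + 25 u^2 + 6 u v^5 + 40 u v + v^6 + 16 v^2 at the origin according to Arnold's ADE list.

A5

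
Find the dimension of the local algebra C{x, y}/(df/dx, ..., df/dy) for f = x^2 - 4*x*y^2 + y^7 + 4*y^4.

The Hessian of f at 0 has rank 1. Corank 1: A-series; mu = 6 gives A_6.

6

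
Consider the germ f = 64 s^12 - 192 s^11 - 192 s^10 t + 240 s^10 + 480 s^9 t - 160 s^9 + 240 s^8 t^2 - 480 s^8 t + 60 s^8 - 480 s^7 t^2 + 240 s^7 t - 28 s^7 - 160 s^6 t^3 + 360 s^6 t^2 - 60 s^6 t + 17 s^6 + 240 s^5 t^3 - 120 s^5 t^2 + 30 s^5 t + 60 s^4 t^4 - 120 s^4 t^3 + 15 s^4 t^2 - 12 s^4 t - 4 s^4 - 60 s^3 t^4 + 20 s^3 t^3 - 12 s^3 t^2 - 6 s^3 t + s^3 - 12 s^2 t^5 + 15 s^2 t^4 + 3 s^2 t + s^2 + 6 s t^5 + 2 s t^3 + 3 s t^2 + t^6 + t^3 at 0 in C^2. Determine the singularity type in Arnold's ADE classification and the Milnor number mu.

The Hessian of f at 0 has rank 1. Corank 1: A-series; mu = 2 gives A_2.

Type A2, Milnor number mu = 2.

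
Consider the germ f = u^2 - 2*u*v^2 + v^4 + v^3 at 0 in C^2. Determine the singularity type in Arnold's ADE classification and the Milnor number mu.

Type A_{2}, Milnor number mu = 2.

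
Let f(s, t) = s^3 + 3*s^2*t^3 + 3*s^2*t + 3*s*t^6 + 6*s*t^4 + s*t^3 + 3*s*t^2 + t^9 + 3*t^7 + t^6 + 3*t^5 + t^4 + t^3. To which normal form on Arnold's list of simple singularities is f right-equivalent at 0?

E_{7}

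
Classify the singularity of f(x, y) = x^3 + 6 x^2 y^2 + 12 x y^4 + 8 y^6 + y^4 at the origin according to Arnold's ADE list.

The Hessian of f at 0 is [[0, 0], [0, 0]] with rank 0, so corank 2. A Groebner basis of the Jacobian ideal J(f) in C{x,y} is {x^3, x^2*y, x^2/4 + x*y^2, y^3}; counting standard monomials gives mu = 6. Corank 2; j^3 = x^3 is a perfect cube, so E-series; the 4-jet and mu = 6 give E_6.

E_{6}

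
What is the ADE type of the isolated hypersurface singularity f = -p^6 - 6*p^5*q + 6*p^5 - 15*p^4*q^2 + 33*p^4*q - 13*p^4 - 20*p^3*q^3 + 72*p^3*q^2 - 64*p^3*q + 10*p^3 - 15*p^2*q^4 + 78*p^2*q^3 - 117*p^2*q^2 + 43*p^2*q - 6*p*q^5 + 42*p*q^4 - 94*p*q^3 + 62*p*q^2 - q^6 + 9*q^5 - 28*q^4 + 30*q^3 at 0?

The Hessian of f at 0 is [[0, 0], [0, 0]] with rank 0, so corank 2. A Groebner basis of the Jacobian ideal J(f) in C{p,q} is {q^3, p^2 - 26*q^2/11, p*q + 17*q^2/11}; counting standard monomials gives mu = 4. Corank 2; j^3 = (2*p + 3*q)*(5*p^2 + 14*p*q + 10*q^2) splits into three distinct lines over C (the quadratic factor has nonzero discriminant), so D_4.

D4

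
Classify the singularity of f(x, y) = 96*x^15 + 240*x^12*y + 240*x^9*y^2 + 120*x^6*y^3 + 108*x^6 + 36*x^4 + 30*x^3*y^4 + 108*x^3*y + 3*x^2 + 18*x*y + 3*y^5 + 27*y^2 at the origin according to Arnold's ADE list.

A4

The Hessian of f at 0 has rank 1. Corank 1: A-series; mu = 4 gives A_4.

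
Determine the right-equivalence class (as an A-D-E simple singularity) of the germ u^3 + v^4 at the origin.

E_6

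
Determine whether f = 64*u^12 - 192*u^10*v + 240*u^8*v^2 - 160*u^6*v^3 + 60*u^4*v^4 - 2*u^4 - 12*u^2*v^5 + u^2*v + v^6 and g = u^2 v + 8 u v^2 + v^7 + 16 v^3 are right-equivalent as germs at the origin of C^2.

The Hessian of f at 0 has rank 0. Corank 2; j^3 = u^2*v has shape L^2 M (L != M), so D-series; mu = 7 gives D_7. The Hessian of g at 0 has rank 0. Corank 2; j^3 = v*(u + 4*v)^2 has shape L^2 M (L != M), so D-series; mu = 8 gives D_8. f is D_7 but g is D_8, hence not right-equivalent.

No.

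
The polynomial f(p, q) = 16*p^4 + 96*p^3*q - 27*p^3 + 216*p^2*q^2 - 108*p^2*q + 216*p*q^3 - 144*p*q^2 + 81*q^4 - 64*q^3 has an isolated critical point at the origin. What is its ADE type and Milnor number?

Type E6, Milnor number mu = 6.

The Hessian of f at 0 is [[0, 0], [0, 0]] with rank 0, so corank 2. A Groebner basis of the Jacobian ideal J(f) in C{p,q} is {q^4, p*q^2 + 25*q^3/18, p^2 + 8*p*q/3 + 16*q^2/9}; counting standard monomials gives mu = 6. Corank 2; j^3 = -(3*p + 4*q)^3 is a perfect cube, so E-series; the 4-jet and mu = 6 give E_6.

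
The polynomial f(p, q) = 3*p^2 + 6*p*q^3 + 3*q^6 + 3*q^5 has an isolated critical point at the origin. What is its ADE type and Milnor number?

The Hessian of f at 0 is [[6, 0], [0, 0]] with rank 1, so corank 1. A Groebner basis of the Jacobian ideal J(f) in C{p,q} is {p + q^3, p^2, p*q}; counting standard monomials gives mu = 4. Corank 1: A-series; mu = 4 gives A_4.

Type A4, Milnor number mu = 4.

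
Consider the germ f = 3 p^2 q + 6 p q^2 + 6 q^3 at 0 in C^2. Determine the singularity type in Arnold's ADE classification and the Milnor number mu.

Type D_4, Milnor number mu = 4.

The Hessian of f at 0 is [[0, 0], [0, 0]] with rank 0, so corank 2. A Groebner basis of the Jacobian ideal J(f) in C{p,q} is {q^3, p^2 + 2*q^2, p*q + q^2}; counting standard monomials gives mu = 4. Corank 2; j^3 = 3*q*(p^2 + 2*p*q + 2*q^2) splits into three distinct lines over C (the quadratic factor has nonzero discriminant), so D_4.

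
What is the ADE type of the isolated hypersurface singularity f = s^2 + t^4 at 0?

A3

The Hessian of f at 0 is [[2, 0], [0, 0]] with rank 1, so corank 1. A Groebner basis of the Jacobian ideal J(f) in C{s,t} is {t^3, s}; counting standard monomials gives mu = 3. Corank 1: A-series; mu = 3 gives A_3.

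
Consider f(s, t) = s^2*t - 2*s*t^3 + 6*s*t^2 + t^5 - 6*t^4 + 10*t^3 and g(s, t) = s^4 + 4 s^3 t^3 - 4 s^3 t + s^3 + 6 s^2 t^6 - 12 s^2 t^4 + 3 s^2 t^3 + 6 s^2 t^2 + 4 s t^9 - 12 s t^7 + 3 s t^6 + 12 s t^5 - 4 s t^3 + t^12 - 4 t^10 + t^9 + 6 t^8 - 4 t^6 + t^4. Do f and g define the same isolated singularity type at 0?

No.

The Hessian of f at 0 is [[0, 0], [0, 0]] with rank 0, so corank 2. A Groebner basis of the Jacobian ideal J(f) in C{s,t} is {t^3, s^2 - 6*t^2, s*t + 3*t^2}; counting standard monomials gives mu = 4. Corank 2; j^3 = t*(s^2 + 6*s*t + 10*t^2) splits into three distinct lines over C (the quadratic factor has nonzero discriminant), so D_4. The Hessian of g at 0 is [[0, 0], [0, 0]] with rank 0, so corank 2. A Groebner basis of the Jacobian ideal J(g) in C{s,t} is {t^4, s*t^2 - t^3/3, s^2}; counting standard monomials gives mu = 6. Corank 2; j^3 = s^3 is a perfect cube, so E-series; the 4-jet and mu = 6 give E_6. f is D_4 but g is E_6, hence not right-equivalent.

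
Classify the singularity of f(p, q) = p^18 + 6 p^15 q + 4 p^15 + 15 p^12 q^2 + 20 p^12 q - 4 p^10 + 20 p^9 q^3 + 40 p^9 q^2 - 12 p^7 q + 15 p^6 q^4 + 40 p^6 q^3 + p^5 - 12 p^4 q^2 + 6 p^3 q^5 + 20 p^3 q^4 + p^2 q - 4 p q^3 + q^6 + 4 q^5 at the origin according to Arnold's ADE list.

D_7

The Hessian of f at 0 is [[0, 0], [0, 0]] with rank 0, so corank 2. A Groebner basis of the Jacobian ideal J(f) in C{p,q} is {p^3, p^2*q + 2*p^2/3 - 4*p*q^2/3, -p*q/2 + q^3}; counting standard monomials gives mu = 7. Corank 2; j^3 = p^2*q has shape L^2 M (L != M), so D-series; mu = 7 gives D_7.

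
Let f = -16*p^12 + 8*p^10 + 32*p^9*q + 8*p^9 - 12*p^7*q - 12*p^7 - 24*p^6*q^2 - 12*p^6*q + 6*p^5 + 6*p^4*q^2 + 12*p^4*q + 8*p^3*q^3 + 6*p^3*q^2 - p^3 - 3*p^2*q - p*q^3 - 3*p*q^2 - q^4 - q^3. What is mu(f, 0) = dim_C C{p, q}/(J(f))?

7

The Hessian of f at 0 has rank 0. Corank 2; j^3 = -(p + q)^3 is a perfect cube, so E-series; the 4-jet and mu = 7 give E_7.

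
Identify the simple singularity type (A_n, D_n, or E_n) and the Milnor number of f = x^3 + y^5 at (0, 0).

Type E8, Milnor number mu = 8.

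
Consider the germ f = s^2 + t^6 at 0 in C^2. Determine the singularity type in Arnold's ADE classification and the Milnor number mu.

Type A_{5}, Milnor number mu = 5.

The Hessian of f at 0 has rank 1. Corank 1: A-series; mu = 5 gives A_5.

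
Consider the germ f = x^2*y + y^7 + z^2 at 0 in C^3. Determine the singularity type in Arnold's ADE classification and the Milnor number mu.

The Hessian of f at 0 has rank 1. Corank 2; j^3 = x^2*y has shape L^2 M (L != M), so D-series; mu = 8 gives D_8.

Type D8, Milnor number mu = 8.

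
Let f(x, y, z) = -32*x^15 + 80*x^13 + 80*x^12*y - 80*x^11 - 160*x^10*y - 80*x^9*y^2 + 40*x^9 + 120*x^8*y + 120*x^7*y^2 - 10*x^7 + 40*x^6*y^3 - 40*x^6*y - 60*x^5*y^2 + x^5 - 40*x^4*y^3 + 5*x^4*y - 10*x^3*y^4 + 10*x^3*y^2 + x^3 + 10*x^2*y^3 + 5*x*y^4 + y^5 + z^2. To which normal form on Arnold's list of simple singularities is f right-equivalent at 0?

The Hessian of f at 0 has rank 1. Corank 2; j^3 = x^3 is a perfect cube, so E-series; the 5-jet and mu = 8 give E_8.

E_{8}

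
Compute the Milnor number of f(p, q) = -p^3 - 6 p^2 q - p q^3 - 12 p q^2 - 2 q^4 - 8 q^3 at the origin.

7

The Hessian of f at 0 has rank 0. Corank 2; j^3 = -(p + 2*q)^3 is a perfect cube, so E-series; the 4-jet and mu = 7 give E_7.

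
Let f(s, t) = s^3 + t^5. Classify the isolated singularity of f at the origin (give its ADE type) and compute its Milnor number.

Type E8, Milnor number mu = 8.

The Hessian of f at 0 has rank 0. Corank 2; j^3 = s^3 is a perfect cube, so E-series; the 5-jet and mu = 8 give E_8.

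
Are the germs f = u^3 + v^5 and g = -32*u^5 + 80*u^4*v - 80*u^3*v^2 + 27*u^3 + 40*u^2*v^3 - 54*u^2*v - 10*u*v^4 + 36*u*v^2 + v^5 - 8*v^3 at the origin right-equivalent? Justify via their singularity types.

The Hessian of f at 0 is [[0, 0], [0, 0]] with rank 0, so corank 2. A Groebner basis of the Jacobian ideal J(f) in C{u,v} is {v^4, u^2}; counting standard monomials gives mu = 8. Corank 2; j^3 = u^3 is a perfect cube, so E-series; the 5-jet and mu = 8 give E_8. The Hessian of g at 0 is [[0, 0], [0, 0]] with rank 0, so corank 2. A Groebner basis of the Jacobian ideal J(g) in C{u,v} is {v^5, u*v^3 - 5*v^4/8, u^2 - 4*u*v/3 + 4*v^2/9}; counting standard monomials gives mu = 8. Corank 2; j^3 = (3*u - 2*v)^3 is a perfect cube, so E-series; the 5-jet and mu = 8 give E_8. Both have type E_8, hence right-equivalent.

Yes.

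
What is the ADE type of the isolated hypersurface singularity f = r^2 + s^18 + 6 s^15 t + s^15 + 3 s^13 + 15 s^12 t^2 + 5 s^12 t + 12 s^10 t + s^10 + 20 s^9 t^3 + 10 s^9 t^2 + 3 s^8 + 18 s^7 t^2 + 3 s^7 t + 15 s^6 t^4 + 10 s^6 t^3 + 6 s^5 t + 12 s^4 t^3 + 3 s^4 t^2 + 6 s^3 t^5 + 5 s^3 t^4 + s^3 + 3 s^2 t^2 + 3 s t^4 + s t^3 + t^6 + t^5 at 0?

The Hessian of f at 0 has rank 1. Corank 2; j^3 = s^3 is a perfect cube, so E-series; the 4-jet and mu = 7 give E_7.

E7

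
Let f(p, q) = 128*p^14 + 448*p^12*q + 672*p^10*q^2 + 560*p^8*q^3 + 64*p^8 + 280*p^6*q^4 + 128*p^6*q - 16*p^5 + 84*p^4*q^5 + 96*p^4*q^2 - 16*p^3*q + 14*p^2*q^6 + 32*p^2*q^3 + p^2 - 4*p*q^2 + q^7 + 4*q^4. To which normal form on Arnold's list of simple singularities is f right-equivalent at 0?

A_{6}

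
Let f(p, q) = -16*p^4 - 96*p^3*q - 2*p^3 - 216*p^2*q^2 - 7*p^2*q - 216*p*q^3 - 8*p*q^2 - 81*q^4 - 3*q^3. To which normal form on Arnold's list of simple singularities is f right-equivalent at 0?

The Hessian of f at 0 is [[0, 0], [0, 0]] with rank 0, so corank 2. A Groebner basis of the Jacobian ideal J(f) in C{p,q} is {p*q^2 + p*q/8 + q^2/8, -p*q/8 + q^3 - q^2/8, p^2 + 5*p*q/2 + 3*q^2/2}; counting standard monomials gives mu = 5. Corank 2; j^3 = -(p + q)^2*(2*p + 3*q) has shape L^2 M (L != M), so D-series; mu = 5 gives D_5.

D5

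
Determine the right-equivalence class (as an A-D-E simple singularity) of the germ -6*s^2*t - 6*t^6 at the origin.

The Hessian of f at 0 is [[0, 0], [0, 0]] with rank 0, so corank 2. A Groebner basis of the Jacobian ideal J(f) in C{s,t} is {s^2/6 + t^5, s^3, s*t}; counting standard monomials gives mu = 7. Corank 2; j^3 = -6*s^2*t has shape L^2 M (L != M), so D-series; mu = 7 gives D_7.

D7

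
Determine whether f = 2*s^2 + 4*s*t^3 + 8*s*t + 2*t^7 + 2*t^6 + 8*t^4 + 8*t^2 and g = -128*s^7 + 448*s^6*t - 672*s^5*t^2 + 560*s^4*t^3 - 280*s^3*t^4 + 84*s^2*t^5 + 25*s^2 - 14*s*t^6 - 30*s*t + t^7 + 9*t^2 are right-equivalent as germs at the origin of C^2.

The Hessian of f at 0 has rank 1. Corank 1: A-series; mu = 6 gives A_6. The Hessian of g at 0 has rank 1. Corank 1: A-series; mu = 6 gives A_6. Both have type A_6, hence right-equivalent.

Yes.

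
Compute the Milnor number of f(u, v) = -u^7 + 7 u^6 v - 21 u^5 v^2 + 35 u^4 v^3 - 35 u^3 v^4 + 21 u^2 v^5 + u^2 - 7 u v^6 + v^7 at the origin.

6

The Hessian of f at 0 has rank 1. Corank 1: A-series; mu = 6 gives A_6.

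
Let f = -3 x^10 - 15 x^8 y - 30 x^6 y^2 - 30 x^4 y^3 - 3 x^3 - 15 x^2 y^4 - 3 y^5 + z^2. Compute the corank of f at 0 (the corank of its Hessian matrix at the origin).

Hessian at 0 has rank 1.

2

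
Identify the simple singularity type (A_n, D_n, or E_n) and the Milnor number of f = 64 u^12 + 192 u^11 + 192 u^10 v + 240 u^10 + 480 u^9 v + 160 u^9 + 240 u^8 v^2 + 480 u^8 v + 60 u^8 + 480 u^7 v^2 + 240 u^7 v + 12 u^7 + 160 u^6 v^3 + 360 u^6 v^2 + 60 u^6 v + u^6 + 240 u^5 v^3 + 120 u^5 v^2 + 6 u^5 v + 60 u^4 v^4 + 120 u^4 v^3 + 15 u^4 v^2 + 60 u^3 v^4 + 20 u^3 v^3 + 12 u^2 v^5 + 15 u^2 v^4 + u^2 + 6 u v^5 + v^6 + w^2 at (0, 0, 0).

The Hessian of f at 0 has rank 2. Corank 1: A-series; mu = 5 gives A_5.

Type A5, Milnor number mu = 5.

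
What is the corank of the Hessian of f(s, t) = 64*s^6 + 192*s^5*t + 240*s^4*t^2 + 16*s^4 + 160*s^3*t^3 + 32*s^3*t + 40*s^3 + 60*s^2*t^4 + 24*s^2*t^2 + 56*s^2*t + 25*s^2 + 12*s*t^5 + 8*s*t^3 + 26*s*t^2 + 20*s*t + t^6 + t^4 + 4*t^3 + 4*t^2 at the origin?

1

Hessian at 0 has rank 1.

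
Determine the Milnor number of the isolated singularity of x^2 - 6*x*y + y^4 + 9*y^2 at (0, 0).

3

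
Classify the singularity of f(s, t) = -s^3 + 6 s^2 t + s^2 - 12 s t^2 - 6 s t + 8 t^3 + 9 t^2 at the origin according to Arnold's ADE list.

The Hessian of f at 0 has rank 1. Corank 1: A-series; mu = 2 gives A_2.

A2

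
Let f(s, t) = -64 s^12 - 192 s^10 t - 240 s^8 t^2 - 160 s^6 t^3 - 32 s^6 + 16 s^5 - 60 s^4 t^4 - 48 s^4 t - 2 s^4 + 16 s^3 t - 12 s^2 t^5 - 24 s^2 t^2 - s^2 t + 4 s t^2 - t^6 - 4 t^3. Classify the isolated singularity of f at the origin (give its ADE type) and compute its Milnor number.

Type D7, Milnor number mu = 7.

The Hessian of f at 0 has rank 0. Corank 2; j^3 = -t*(s - 2*t)^2 has shape L^2 M (L != M), so D-series; mu = 7 gives D_7.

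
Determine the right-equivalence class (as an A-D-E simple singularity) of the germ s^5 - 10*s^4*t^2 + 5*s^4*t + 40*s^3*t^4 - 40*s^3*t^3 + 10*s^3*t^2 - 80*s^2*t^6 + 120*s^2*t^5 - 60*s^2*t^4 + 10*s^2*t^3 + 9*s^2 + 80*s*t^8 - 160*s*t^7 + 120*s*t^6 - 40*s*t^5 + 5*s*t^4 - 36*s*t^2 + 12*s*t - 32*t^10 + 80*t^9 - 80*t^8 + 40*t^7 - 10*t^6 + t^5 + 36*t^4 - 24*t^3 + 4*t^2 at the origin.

A4

The Hessian of f at 0 has rank 1. Corank 1: A-series; mu = 4 gives A_4.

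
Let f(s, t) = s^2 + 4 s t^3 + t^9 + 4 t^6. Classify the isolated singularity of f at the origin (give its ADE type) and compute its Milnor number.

The Hessian of f at 0 has rank 1. Corank 1: A-series; mu = 8 gives A_8.

Type A_{8}, Milnor number mu = 8.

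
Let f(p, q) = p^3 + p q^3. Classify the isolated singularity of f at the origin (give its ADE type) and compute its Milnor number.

The Hessian of f at 0 has rank 0. Corank 2; j^3 = p^3 is a perfect cube, so E-series; the 4-jet and mu = 7 give E_7.

Type E7, Milnor number mu = 7.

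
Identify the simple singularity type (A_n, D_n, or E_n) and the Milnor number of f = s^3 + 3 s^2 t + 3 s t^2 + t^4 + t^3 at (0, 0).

The Hessian of f at 0 has rank 0. Corank 2; j^3 = (s + t)^3 is a perfect cube, so E-series; the 4-jet and mu = 6 give E_6.

Type E_6, Milnor number mu = 6.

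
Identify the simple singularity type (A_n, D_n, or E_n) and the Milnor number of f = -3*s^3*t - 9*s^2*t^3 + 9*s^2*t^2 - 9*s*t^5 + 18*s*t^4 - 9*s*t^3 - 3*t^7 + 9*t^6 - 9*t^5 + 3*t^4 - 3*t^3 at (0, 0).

Type E_{7}, Milnor number mu = 7.

The Hessian of f at 0 is [[0, 0], [0, 0]] with rank 0, so corank 2. A Groebner basis of the Jacobian ideal J(f) in C{s,t} is {s^3 - 3*s*t^2 + 3*t^2, s^2*t - 2*s*t^2, t^3}; counting standard monomials gives mu = 7. Corank 2; j^3 = -3*t^3 is a perfect cube, so E-series; the 4-jet and mu = 7 give E_7.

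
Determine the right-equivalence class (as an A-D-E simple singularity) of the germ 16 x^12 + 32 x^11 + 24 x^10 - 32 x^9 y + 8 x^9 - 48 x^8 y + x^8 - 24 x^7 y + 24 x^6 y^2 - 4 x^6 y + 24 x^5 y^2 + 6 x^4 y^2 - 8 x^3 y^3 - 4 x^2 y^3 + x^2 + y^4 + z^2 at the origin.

A_{3}

The Hessian of f at 0 has rank 2. Corank 1: A-series; mu = 3 gives A_3.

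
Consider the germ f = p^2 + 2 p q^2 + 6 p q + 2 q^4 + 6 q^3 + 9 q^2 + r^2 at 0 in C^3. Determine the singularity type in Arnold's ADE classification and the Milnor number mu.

The Hessian of f at 0 is [[2, 6, 0], [6, 18, 0], [0, 0, 2]] with rank 2, so corank 1. A Groebner basis of the Jacobian ideal J(f) in C{p,q,r} is {p^2 + 9*p + 27*q, p*q - 3*p - 9*q, p + q^2 + 3*q, r}; counting standard monomials gives mu = 3. Corank 1: A-series; mu = 3 gives A_3.

Type A3, Milnor number mu = 3.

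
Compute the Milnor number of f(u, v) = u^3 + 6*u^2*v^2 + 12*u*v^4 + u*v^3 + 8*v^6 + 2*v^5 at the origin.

The Hessian of f at 0 has rank 0. Corank 2; j^3 = u^3 is a perfect cube, so E-series; the 4-jet and mu = 7 give E_7.

7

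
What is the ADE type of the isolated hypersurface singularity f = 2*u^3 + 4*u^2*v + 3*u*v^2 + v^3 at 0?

D4

The Hessian of f at 0 has rank 0. Corank 2; j^3 = (u + v)*(2*u^2 + 2*u*v + v^2) splits into three distinct lines over C (the quadratic factor has nonzero discriminant), so D_4.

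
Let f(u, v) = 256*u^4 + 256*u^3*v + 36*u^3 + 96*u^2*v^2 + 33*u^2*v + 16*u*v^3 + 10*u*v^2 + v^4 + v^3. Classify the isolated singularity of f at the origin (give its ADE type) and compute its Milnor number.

Type D_5, Milnor number mu = 5.

The Hessian of f at 0 has rank 0. Corank 2; j^3 = (3*u + v)^2*(4*u + v) has shape L^2 M (L != M), so D-series; mu = 5 gives D_5.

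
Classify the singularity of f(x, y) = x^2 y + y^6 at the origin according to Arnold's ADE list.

D_{7}

The Hessian of f at 0 is [[0, 0], [0, 0]] with rank 0, so corank 2. A Groebner basis of the Jacobian ideal J(f) in C{x,y} is {x^2/6 + y^5, x^3, x*y}; counting standard monomials gives mu = 7. Corank 2; j^3 = x^2*y has shape L^2 M (L != M), so D-series; mu = 7 gives D_7.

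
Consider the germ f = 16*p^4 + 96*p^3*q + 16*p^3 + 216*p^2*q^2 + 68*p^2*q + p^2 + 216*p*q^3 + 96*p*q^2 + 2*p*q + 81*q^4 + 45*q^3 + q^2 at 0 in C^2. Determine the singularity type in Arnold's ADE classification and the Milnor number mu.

Type A2, Milnor number mu = 2.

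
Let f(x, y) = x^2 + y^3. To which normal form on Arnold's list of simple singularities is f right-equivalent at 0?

A_{2}

The Hessian of f at 0 has rank 1. Corank 1: A-series; mu = 2 gives A_2.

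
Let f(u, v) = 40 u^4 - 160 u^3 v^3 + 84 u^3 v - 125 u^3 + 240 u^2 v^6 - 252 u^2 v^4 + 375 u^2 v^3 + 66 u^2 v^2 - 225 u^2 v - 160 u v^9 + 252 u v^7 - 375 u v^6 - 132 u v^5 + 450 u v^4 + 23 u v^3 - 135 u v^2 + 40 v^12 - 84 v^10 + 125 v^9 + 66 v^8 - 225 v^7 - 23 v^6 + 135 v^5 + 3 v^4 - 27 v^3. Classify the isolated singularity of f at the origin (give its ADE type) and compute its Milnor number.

Type E7, Milnor number mu = 7.

The Hessian of f at 0 has rank 0. Corank 2; j^3 = -(5*u + 3*v)^3 is a perfect cube, so E-series; the 4-jet and mu = 7 give E_7.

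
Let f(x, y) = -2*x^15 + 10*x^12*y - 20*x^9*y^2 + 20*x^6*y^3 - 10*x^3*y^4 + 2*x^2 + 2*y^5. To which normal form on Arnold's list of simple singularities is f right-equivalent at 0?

A4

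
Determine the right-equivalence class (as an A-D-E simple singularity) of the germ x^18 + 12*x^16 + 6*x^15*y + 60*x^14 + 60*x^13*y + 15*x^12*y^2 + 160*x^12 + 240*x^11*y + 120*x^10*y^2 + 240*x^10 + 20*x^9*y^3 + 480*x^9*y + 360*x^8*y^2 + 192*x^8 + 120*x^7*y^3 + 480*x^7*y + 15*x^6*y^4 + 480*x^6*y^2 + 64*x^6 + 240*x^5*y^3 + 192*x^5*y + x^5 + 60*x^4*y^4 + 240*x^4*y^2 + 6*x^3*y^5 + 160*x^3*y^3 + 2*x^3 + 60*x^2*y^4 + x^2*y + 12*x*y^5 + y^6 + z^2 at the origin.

D_7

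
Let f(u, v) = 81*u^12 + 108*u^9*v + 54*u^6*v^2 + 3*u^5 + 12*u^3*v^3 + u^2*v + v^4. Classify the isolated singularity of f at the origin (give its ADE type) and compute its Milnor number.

Type D_5, Milnor number mu = 5.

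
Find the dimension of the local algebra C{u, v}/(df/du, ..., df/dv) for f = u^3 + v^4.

The Hessian of f at 0 is [[0, 0], [0, 0]] with rank 0, so corank 2. A Groebner basis of the Jacobian ideal J(f) in C{u,v} is {v^3, u^2}; counting standard monomials gives mu = 6. Corank 2; j^3 = u^3 is a perfect cube, so E-series; the 4-jet and mu = 6 give E_6.

6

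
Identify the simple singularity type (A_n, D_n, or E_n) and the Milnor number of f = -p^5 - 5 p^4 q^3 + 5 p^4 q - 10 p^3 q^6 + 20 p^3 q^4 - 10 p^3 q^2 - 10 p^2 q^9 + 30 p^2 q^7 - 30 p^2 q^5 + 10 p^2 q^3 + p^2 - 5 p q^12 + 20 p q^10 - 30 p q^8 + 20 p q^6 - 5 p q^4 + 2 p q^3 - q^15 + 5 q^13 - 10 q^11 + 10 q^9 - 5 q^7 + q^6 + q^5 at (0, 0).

Type A_{4}, Milnor number mu = 4.

The Hessian of f at 0 has rank 1. Corank 1: A-series; mu = 4 gives A_4.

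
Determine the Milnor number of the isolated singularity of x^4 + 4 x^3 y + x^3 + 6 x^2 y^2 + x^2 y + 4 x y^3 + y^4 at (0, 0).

5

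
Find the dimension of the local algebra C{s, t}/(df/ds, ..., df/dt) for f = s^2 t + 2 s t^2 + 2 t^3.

The Hessian of f at 0 is [[0, 0], [0, 0]] with rank 0, so corank 2. A Groebner basis of the Jacobian ideal J(f) in C{s,t} is {t^3, s^2 + 2*t^2, s*t + t^2}; counting standard monomials gives mu = 4. Corank 2; j^3 = t*(s^2 + 2*s*t + 2*t^2) splits into three distinct lines over C (the quadratic factor has nonzero discriminant), so D_4.

4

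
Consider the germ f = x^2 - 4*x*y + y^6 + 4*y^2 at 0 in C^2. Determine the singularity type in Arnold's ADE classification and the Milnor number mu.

Type A_5, Milnor number mu = 5.

The Hessian of f at 0 has rank 1. Corank 1: A-series; mu = 5 gives A_5.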